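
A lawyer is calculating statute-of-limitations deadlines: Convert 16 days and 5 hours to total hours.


Days: 16
Extra hours: 5
Hours per day: 24
Days to hours: 16 x 24 = 384
Total: 384 + 5 = 389

389


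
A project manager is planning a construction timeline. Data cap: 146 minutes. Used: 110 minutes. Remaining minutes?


Total budget: 146 minutes
Time used: 110 minutes
Remaining: 146 - 110 = 36 minutes
Percent used: 75.3%
Percent remaining: 24.7%

36


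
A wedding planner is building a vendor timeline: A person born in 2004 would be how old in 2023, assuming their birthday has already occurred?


Birth year: 2004
Current year: 2023
Age = current year - birth year
Age = 2023 - 2004 = 19

19


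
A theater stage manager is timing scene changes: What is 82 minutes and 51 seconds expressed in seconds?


Minutes: 82
Extra seconds: 51
Seconds per minute: 60
Minutes to seconds: 82 x 60 = 4920
Total: 4920 + 51 = 4971

4971


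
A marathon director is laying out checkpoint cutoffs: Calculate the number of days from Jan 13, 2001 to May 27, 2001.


Start date: 2001-01-13
End date: 2001-05-27
Jan 2001: +19 days
Feb 2001: +28 days
Mar 2001: +31 days
Apr 2001: +30 days
May 2001: +26 days
Total: 134 days

134


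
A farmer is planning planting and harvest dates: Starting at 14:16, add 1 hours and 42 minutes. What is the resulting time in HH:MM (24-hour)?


Start time: 14:16
Adding: 1 hours 42 minutes
Minutes: 16 + 42 = 58
Hours: 14 + 1 + 0 = 15
Result: 15:58

15:58


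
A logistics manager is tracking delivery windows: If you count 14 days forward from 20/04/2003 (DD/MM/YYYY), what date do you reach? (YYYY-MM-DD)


Start: 2003-04-20
Adding 14 days
Days remaining in April: 10
After April: 4 days still to add
May 2003 has 31 days, need 4
Result: 2003-05-04

2003-05-04


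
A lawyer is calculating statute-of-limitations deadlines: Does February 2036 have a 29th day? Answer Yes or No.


Year: 2036
Divisible by 4? 2036 / 4 = 509.0 -> Yes
Divisible by 100? 2036 / 100 = 20.36 -> No
Divisible by 4 but not 100, so it IS a leap year

Yes


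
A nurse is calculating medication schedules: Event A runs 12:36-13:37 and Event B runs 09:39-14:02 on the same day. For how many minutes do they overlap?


Interval A: [756, 817] minutes from midnight
Interval B: [579, 842] minutes from midnight
Overlap start = max(756, 579) = 756
Overlap end = min(817, 842) = 817
Overlap = 817 - 756 = 61 minutes

61


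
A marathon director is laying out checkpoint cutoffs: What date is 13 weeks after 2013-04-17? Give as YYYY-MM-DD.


Start: 2013-04-17
Weeks to add: 13
Convert to days: 13 x 7 = 91 days
Add 91 days to 2013-04-17
Result: 2013-07-17

2013-07-17


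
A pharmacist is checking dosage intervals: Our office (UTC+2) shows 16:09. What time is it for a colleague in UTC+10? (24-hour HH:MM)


Local time: 16:09 at UTC+2 (offset 2h)
Target zone: UTC+10 (offset 10h)
Difference: 10 - (2) = 8 hours
Calculation: 16 + (8) = 24
Wraparound: (24) mod 24 = 0
Result: 00:09

00:09


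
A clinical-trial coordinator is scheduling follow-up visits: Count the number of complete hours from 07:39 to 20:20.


Start: 07:39
End: 20:20
Hour difference: 20 - 7 = 13 hours
Minute difference: 20 - 39 = -19 minutes
Total minutes: 761
Complete hours: 761 / 60 = 12 (remainder 41)

12


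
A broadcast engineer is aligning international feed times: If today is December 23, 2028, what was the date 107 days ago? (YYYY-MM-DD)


Start: 2028-12-23
Subtracting 107 days
Days already passed in December: 23
After going back through December: 84 more days to subtract
November 2028: 30 days, 54 remaining
October 2028: 31 days, 23 remaining
September 2028 has 30 days, need 23
Result: 2028-09-07

2028-09-07


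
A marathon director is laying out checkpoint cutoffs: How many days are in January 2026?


Month: January
Year: 2026
January is a 31-day month
Total: 31 days

31


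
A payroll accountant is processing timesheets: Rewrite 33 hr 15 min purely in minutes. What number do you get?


Hours: 33
Extra minutes: 15
Minutes per hour: 60
Hours to minutes: 33 x 60 = 1980
Total: 1980 + 15 = 1995

1995


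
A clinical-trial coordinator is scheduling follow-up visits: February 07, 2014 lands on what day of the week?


Date: 2014-02-07
January 1, 2014 is a Wednesday
Day of year: 38
Offset from Jan 1: 37 days
37 mod 7 = 2
Result: Friday

Friday


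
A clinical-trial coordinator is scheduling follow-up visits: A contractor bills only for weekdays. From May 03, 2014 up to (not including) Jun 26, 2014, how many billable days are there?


Start: 2014-05-03 (Saturday)
End (exclusive): 2014-06-26 (Thursday)
Total calendar days: 54
Full weeks: 54 // 7 = 7 -> 35 weekdays
Remaining 5 days starting on Saturday:
  Sat(-), Sun(-), Mon(w), Tue(w), Wed(w) -> 3 weekdays
Total business days: 35 + 3 = 38

38


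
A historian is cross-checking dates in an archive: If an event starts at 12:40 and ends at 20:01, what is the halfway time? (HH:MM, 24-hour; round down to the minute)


Start time: 12:40 = 760 minutes from midnight
End time: 20:01 = 1201 minutes from midnight
Sum: 760 + 1201 = 1961
Midpoint: 1961 / 2 = 980 minutes
Convert: 980 / 60 = 16 hours, 20 minutes
Result: 16:20

16:20


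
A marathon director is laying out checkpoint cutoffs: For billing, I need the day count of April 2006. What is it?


Month: April
Year: 2006
April is a 30-day month
Total: 30 days

30


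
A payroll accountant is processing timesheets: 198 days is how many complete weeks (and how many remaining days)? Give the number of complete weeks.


Total days: 198
Days per week: 7
Division: 198 / 7 = 28 remainder 2
Complete weeks: 28
Remaining days: 2

28


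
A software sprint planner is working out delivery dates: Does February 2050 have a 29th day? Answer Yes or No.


Year: 2050
Divisible by 4? 2050 / 4 = 512.5 -> No
Not divisible by 4, so NOT a leap year

No


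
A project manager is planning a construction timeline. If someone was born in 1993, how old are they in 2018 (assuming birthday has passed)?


Birth year: 1993
Current year: 2018
Age = current year - birth year
Age = 2018 - 1993 = 25

25


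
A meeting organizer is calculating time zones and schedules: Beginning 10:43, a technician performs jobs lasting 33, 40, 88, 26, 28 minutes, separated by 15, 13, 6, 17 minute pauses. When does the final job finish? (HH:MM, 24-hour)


Start: 10:43 = 643 min from midnight
  after task 1 (33 min): 11:16
  after break (15 min): 11:31
  after task 2 (40 min): 12:11
  after break (13 min): 12:24
  after task 3 (88 min): 13:52
  after break (6 min): 13:58
  after task 4 (26 min): 14:24
  after break (17 min): 14:41
  after task 5 (28 min): 15:09
Total elapsed: 266 minutes
End time: 15:09

15:09


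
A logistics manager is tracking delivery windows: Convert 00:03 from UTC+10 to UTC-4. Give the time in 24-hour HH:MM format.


Local time: 00:03 at UTC+10 (offset 10h)
Target zone: UTC-4 (offset -4h)
Difference: -4 - (10) = -14 hours
Calculation: 0 + (-14) = -14
Wraparound: (-14) mod 24 = 10
Result: 10:03

10:03


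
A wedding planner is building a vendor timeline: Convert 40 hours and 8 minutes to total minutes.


Hours: 40
Minutes: 8
Convert hours to minutes: 40 x 60 = 2400
Add remaining minutes: 2400 + 8 = 2408

2408


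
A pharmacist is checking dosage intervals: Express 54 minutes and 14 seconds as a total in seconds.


Minutes: 54
Seconds: 14
Convert minutes to seconds: 54 x 60 = 3240
Add remaining seconds: 3240 + 14 = 3254

3254


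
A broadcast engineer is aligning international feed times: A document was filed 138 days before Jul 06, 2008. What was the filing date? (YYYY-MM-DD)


Start: 2008-07-06
Subtracting 138 days
Days already passed in July: 6
After going back through July: 132 more days to subtract
June 2008: 30 days, 102 remaining
May 2008: 31 days, 71 remaining
April 2008: 30 days, 41 remaining
March 2008: 31 days, 10 remaining
Result: 2008-02-19

2008-02-19


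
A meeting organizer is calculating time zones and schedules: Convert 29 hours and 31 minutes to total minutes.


Hours: 29
Extra minutes: 31
Minutes per hour: 60
Hours to minutes: 29 x 60 = 1740
Total: 1740 + 31 = 1771

1771


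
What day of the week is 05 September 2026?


Date: 2026-09-05
January 1, 2026 is a Thursday
Day of year: 248
Offset from Jan 1: 247 days
247 mod 7 = 2
Result: Saturday

Saturday


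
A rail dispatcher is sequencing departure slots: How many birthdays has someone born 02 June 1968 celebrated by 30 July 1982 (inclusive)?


Birth: 1968-06-02
Reference: 1982-07-30
Year difference: 1982 - 1968 = 14
Has birthday (06-02) occurred by 07-30? Yes
Age in full years: 14

14


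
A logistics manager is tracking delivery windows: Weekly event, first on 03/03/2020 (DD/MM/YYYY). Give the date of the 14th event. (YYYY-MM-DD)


First occurrence: 2020-03-03 (occurrence 1)
Each occurrence is 7 days after the previous.
Occurrence 14 is 13 weeks after the first.
13 weeks = 91 days
2020-03-03 + 91 days = 2020-06-02

2020-06-02


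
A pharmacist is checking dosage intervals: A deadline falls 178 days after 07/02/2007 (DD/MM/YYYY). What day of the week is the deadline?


Start: 2007-02-07 (Wednesday)
Step 1 - find target date: add 178 days
  2007-02-07 + 178 days = 2007-08-04
Step 2 - day of week:
  178 mod 7 = 3
  Wednesday + 3 days -> Saturday
Result: Saturday (2007-08-04)

Saturday


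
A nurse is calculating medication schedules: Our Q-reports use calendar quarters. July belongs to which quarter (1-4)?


Month: July (month 7)
Q1: January-March (months 1-3)
Q2: April-June (months 4-6)
Q3: July-September (months 7-9)
Q4: October-December (months 10-12)
Month 7 falls in Q3

3


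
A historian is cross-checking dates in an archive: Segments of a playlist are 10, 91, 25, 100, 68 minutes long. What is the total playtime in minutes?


Durations: 10, 91, 25, 100, 68
Running sum: 10
+ 91 = 101
+ 25 = 126
+ 100 = 226
+ 68 = 294
Total duration: 294 minutes
That is 4 hours and 54 minutes

294


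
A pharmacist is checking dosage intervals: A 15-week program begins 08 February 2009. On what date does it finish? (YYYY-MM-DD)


Start: 2009-02-08
Weeks to add: 15
Convert to days: 15 x 7 = 105 days
Add 105 days to 2009-02-08
Result: 2009-05-24

2009-05-24


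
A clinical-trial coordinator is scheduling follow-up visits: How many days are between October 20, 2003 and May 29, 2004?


Start date: 2003-10-20
End date: 2004-05-29
Oct 2003: +12 days
Nov 2003: +30 days
Dec 2003: +31 days
... (5 more months)
Total: 222 days

222


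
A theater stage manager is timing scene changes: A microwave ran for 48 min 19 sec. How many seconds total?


Minutes: 48
Extra seconds: 19
Seconds per minute: 60
Minutes to seconds: 48 x 60 = 2880
Total: 2880 + 19 = 2899

2899


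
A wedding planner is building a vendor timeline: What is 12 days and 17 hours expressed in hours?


Days: 12
Extra hours: 17
Hours per day: 24
Days to hours: 12 x 24 = 288
Total: 288 + 17 = 305

305


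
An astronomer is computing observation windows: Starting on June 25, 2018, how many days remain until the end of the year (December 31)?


Start: June 25, 2018
End: December 31, 2018
Days left in June: 5
July: 31
August: 31
September: 30
October: 31
... plus remaining months
Sum of remaining months: 184
Total: 5 + 184 = 189

189


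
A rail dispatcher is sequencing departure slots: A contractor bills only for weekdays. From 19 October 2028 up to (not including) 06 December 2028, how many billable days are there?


Start: 2028-10-19 (Thursday)
End (exclusive): 2028-12-06 (Wednesday)
Total calendar days: 48
Full weeks: 48 // 7 = 6 -> 30 weekdays
Remaining 6 days starting on Thursday:
  Thu(w), Fri(w), Sat(-), Sun(-), Mon(w), Tue(w) -> 4 weekdays
Total business days: 30 + 4 = 34

34


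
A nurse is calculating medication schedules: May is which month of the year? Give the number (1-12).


Calendar month order:
4. April
5. May <--
6. June
May is month number 5

5


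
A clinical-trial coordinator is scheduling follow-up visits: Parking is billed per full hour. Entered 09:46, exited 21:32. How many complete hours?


Start: 09:46
End: 21:32
Hour difference: 21 - 9 = 12 hours
Minute difference: 32 - 46 = -14 minutes
Total minutes: 706
Complete hours: 706 / 60 = 11 (remainder 46)

11


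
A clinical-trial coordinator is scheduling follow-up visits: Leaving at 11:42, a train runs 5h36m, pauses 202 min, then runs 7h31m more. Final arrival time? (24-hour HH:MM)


Depart: 11:42
Leg 1: +336 min -> 17:18
Layover: +202 min -> 20:40
Leg 2: +451 min -> 04:11
Total travel: 989 minutes = 16h 29m
Arrival: 04:11

04:11


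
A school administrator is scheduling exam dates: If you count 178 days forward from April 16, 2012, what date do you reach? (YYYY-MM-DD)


Start: 2012-04-16
Adding 178 days
Days remaining in April: 14
After April: 164 days still to add
May 2012: 31 days, 133 remaining
June 2012: 30 days, 103 remaining
July 2012: 31 days, 72 remaining
August 2012: 31 days, 41 remaining
Result: 2012-10-11

2012-10-11


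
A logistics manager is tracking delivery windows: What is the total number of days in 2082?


Year: 2082
Check leap year rules:
Divisible by 4? No
2082 is not a leap year
Days: 365

365


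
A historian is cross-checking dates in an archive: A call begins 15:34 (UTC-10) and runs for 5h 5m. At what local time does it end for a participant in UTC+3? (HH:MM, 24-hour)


Start: 15:34 in UTC-10
Step 1 - add duration:
  minutes: 34 + 5 = 39
  hours: 15 + 5 + 0 = 20
  end in UTC-10: 20:39
Step 2 - convert UTC-10 -> UTC+3:
  offset difference: 3 - (-10) = 13 hours
  20 + (13) = 33 -> mod 24 = 9
Result: 09:39 in UTC+3

09:39


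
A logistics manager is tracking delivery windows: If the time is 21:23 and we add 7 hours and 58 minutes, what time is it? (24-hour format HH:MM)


Start time: 21:23
Adding: 7 hours 58 minutes
Minutes: 23 + 58 = 81
Minute overflow: 81 >= 60, so carry 1 hour, minutes = 21
Hours: 21 + 7 + 1 = 29
Hour wraparound: 29 mod 24 = 5
Result: 05:21

05:21


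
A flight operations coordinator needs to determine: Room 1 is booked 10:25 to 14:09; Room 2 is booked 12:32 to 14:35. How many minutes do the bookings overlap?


Interval A: [625, 849] minutes from midnight
Interval B: [752, 875] minutes from midnight
Overlap start = max(625, 752) = 752
Overlap end = min(849, 875) = 849
Overlap = 849 - 752 = 97 minutes

97


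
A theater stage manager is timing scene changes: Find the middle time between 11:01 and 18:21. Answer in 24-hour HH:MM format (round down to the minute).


Start time: 11:01 = 661 minutes from midnight
End time: 18:21 = 1101 minutes from midnight
Sum: 661 + 1101 = 1762
Midpoint: 1762 / 2 = 881 minutes
Convert: 881 / 60 = 14 hours, 41 minutes
Result: 14:41

14:41


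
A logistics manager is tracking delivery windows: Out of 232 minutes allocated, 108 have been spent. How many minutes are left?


Total budget: 232 minutes
Time used: 108 minutes
Remaining: 232 - 108 = 124 minutes
Percent used: 46.6%
Percent remaining: 53.4%

124


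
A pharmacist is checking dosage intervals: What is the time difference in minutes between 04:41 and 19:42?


Start time: 04:41 = 281 minutes from midnight
End time: 19:42 = 1182 minutes from midnight
Difference: 1182 - 281 = 901 minutes
That is 15 hours and 1 minutes

901


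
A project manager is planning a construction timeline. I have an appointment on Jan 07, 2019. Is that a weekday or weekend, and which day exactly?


Date: 2019-01-07
January 1, 2019 is a Tuesday
Day of year: 7
Offset from Jan 1: 6 days
6 mod 7 = 6
Result: Monday

Monday


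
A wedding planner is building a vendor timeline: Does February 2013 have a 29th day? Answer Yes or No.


Year: 2013
Divisible by 4? 2013 / 4 = 503.25 -> No
Not divisible by 4, so NOT a leap year

No


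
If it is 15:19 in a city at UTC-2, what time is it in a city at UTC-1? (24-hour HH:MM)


Local time: 15:19 at UTC-2 (offset -2h)
Target zone: UTC-1 (offset -1h)
Difference: -1 - (-2) = 1 hours
Calculation: 15 + (1) = 16
Result: 16:19

16:19


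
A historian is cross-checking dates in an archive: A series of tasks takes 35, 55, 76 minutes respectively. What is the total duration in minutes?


Durations: 35, 55, 76
Running sum: 35
+ 55 = 90
+ 76 = 166
Total duration: 166 minutes
That is 2 hours and 46 minutes

166


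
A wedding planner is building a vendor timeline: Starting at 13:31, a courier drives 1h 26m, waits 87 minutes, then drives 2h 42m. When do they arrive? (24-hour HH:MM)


Depart: 13:31
Leg 1: +86 min -> 14:57
Layover: +87 min -> 16:24
Leg 2: +162 min -> 19:06
Total travel: 335 minutes = 5h 35m
Arrival: 19:06

19:06


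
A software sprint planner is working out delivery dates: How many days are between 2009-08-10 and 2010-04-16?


Start date: 2009-08-10
End date: 2010-04-16
Aug 2009: +22 days
Sep 2009: +30 days
Oct 2009: +31 days
... (6 more months)
Total: 249 days

249


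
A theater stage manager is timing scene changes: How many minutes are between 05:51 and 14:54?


Start time: 05:51 = 351 minutes from midnight
End time: 14:54 = 894 minutes from midnight
Difference: 894 - 351 = 543 minutes
That is 9 hours and 3 minutes

543


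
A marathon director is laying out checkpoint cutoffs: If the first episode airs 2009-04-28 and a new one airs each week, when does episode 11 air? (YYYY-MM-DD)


First occurrence: 2009-04-28 (occurrence 1)
Each occurrence is 7 days after the previous.
Occurrence 11 is 10 weeks after the first.
10 weeks = 70 days
2009-04-28 + 70 days = 2009-07-07

2009-07-07


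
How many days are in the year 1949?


Year: 1949
Check leap year rules:
Divisible by 4? No
1949 is not a leap year
Days: 365

365


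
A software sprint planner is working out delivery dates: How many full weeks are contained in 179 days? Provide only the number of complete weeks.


Total days: 179
Days per week: 7
Division: 179 / 7 = 25 remainder 4
Complete weeks: 25
Remaining days: 4

25


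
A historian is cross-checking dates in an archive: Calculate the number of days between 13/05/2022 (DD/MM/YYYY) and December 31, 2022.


Start: May 13, 2022
End: December 31, 2022
Days left in May: 18
June: 30
July: 31
August: 31
September: 30
... plus remaining months
Sum of remaining months: 214
Total: 18 + 214 = 232

232


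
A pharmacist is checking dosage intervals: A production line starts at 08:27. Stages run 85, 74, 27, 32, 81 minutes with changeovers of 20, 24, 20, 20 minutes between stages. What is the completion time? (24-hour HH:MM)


Start: 08:27 = 507 min from midnight
  after task 1 (85 min): 09:52
  after break (20 min): 10:12
  after task 2 (74 min): 11:26
  after break (24 min): 11:50
  after task 3 (27 min): 12:17
  after break (20 min): 12:37
  after task 4 (32 min): 13:09
  after break (20 min): 13:29
  after task 5 (81 min): 14:50
Total elapsed: 383 minutes
End time: 14:50

14:50


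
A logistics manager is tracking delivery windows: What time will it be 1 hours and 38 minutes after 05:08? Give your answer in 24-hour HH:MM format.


Start time: 05:08
Adding: 1 hours 38 minutes
Minutes: 8 + 38 = 46
Hours: 5 + 1 + 0 = 6
Result: 06:46

06:46


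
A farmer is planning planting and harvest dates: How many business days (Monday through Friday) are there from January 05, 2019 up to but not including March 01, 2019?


Start: 2019-01-05 (Saturday)
End (exclusive): 2019-03-01 (Friday)
Total calendar days: 55
Full weeks: 55 // 7 = 7 -> 35 weekdays
Remaining 6 days starting on Saturday:
  Sat(-), Sun(-), Mon(w), Tue(w), Wed(w), Thu(w) -> 4 weekdays
Total business days: 35 + 4 = 39

39


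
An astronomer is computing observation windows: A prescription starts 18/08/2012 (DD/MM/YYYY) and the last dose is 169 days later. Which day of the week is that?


Start: 2012-08-18 (Saturday)
Step 1 - find target date: add 169 days
  2012-08-18 + 169 days = 2013-02-03
Step 2 - day of week:
  169 mod 7 = 1
  Saturday + 1 days -> Sunday
Result: Sunday (2013-02-03)

Sunday


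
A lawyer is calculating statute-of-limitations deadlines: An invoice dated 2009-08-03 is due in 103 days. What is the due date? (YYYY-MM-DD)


Start: 2009-08-03
Adding 103 days
Days remaining in August: 28
After August: 75 days still to add
September 2009: 30 days, 45 remaining
October 2009: 31 days, 14 remaining
November 2009 has 30 days, need 14
Result: 2009-11-14

2009-11-14


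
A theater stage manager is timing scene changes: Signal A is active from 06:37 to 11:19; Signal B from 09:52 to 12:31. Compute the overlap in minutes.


Interval A: [397, 679] minutes from midnight
Interval B: [592, 751] minutes from midnight
Overlap start = max(397, 592) = 592
Overlap end = min(679, 751) = 679
Overlap = 679 - 592 = 87 minutes

87


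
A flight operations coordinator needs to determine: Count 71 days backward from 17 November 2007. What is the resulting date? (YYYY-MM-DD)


Start: 2007-11-17
Subtracting 71 days
Days already passed in November: 17
After going back through November: 54 more days to subtract
October 2007: 31 days, 23 remaining
September 2007 has 30 days, need 23
Result: 2007-09-07

2007-09-07


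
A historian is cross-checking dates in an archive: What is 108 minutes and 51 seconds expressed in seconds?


Minutes: 108
Extra seconds: 51
Seconds per minute: 60
Minutes to seconds: 108 x 60 = 6480
Total: 6480 + 51 = 6531

6531


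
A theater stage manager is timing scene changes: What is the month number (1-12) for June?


Calendar month order:
5. May
6. June <--
7. July
June is month number 6

6


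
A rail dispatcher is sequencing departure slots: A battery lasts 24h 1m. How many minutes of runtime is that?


Hours: 24
Extra minutes: 1
Minutes per hour: 60
Hours to minutes: 24 x 60 = 1440
Total: 1440 + 1 = 1441

1441


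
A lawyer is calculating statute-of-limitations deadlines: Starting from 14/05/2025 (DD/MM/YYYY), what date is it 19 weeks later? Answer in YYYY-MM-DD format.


Start: 2025-05-14
Weeks to add: 19
Convert to days: 19 x 7 = 133 days
Add 133 days to 2025-05-14
Result: 2025-09-24

2025-09-24


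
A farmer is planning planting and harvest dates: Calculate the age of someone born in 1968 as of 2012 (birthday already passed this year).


Birth year: 1968
Current year: 2012
Age = current year - birth year
Age = 2012 - 1968 = 44

44


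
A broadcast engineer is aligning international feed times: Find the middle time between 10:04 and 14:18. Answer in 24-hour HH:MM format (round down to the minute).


Start time: 10:04 = 604 minutes from midnight
End time: 14:18 = 858 minutes from midnight
Sum: 604 + 858 = 1462
Midpoint: 1462 / 2 = 731 minutes
Convert: 731 / 60 = 12 hours, 11 minutes
Result: 12:11

12:11


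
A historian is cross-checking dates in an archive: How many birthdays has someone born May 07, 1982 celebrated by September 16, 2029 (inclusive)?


Birth: 1982-05-07
Reference: 2029-09-16
Year difference: 2029 - 1982 = 47
Has birthday (05-07) occurred by 09-16? Yes
Age in full years: 47

47


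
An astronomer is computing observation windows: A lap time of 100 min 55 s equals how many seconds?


Minutes: 100
Seconds: 55
Convert minutes to seconds: 100 x 60 = 6000
Add remaining seconds: 6000 + 55 = 6055

6055


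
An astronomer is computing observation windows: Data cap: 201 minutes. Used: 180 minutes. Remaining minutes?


Total budget: 201 minutes
Time used: 180 minutes
Remaining: 201 - 180 = 21 minutes
Percent used: 89.6%
Percent remaining: 10.4%

21


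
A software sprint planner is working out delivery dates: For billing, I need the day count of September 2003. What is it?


Month: September
Year: 2003
September is a 30-day month
Total: 30 days

30


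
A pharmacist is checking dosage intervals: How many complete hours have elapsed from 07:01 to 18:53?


Start: 07:01
End: 18:53
Hour difference: 18 - 7 = 11 hours
Minute difference: 53 - 1 = 52 minutes
Total minutes: 712
Complete hours: 712 / 60 = 11 (remainder 52)

11


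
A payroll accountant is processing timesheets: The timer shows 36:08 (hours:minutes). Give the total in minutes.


Hours: 36
Minutes: 8
Convert hours to minutes: 36 x 60 = 2160
Add remaining minutes: 2160 + 8 = 2168

2168


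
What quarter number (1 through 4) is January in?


Month: January (month 1)
Q1: January-March (months 1-3)
Q2: April-June (months 4-6)
Q3: July-September (months 7-9)
Q4: October-December (months 10-12)
Month 1 falls in Q1

1


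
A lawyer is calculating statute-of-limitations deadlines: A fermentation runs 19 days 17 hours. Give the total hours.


Days: 19
Extra hours: 17
Hours per day: 24
Days to hours: 19 x 24 = 456
Total: 456 + 17 = 473

473


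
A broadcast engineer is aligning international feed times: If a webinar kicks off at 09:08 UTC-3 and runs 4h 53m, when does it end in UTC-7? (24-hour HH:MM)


Start: 09:08 in UTC-3
Step 1 - add duration:
  minutes: 8 + 53 = 61 (carry 1h)
  hours: 9 + 4 + 1 = 14
  end in UTC-3: 14:01
Step 2 - convert UTC-3 -> UTC-7:
  offset difference: -7 - (-3) = -4 hours
  14 + (-4) = 10 -> mod 24 = 10
Result: 10:01 in UTC-7

10:01


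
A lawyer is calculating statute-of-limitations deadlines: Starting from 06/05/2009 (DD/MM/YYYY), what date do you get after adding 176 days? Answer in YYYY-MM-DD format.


Start: 2009-05-06
Adding 176 days
Days remaining in May: 25
After May: 151 days still to add
June 2009: 30 days, 121 remaining
July 2009: 31 days, 90 remaining
August 2009: 31 days, 59 remaining
September 2009: 30 days, 29 remaining
Result: 2009-10-29

2009-10-29


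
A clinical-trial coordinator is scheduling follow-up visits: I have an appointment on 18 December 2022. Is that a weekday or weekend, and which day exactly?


Date: 2022-12-18
January 1, 2022 is a Saturday
Day of year: 352
Offset from Jan 1: 351 days
351 mod 7 = 1
Result: Sunday

Sunday


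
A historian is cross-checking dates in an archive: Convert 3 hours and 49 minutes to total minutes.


Hours: 3
Extra minutes: 49
Minutes per hour: 60
Hours to minutes: 3 x 60 = 180
Total: 180 + 49 = 229

229


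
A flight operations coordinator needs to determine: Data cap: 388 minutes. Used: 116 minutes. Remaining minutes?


Total budget: 388 minutes
Time used: 116 minutes
Remaining: 388 - 116 = 272 minutes
Percent used: 29.9%
Percent remaining: 70.1%

272


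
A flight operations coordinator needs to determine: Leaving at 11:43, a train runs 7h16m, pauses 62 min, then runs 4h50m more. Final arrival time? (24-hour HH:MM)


Depart: 11:43
Leg 1: +436 min -> 18:59
Layover: +62 min -> 20:01
Leg 2: +290 min -> 00:51
Total travel: 788 minutes = 13h 8m
Arrival: 00:51

00:51


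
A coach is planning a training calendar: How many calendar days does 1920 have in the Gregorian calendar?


Year: 1920
Check leap year rules:
Divisible by 4? Yes
Divisible by 100? No
1920 is a leap year
Days: 366

366


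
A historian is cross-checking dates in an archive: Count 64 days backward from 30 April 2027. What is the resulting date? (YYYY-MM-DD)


Start: 2027-04-30
Subtracting 64 days
Days already passed in April: 30
After going back through April: 34 more days to subtract
March 2027: 31 days, 3 remaining
February 2027 has 28 days, need 3
Result: 2027-02-25

2027-02-25


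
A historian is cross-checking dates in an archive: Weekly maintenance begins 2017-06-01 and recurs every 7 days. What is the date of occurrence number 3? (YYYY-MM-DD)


First occurrence: 2017-06-01 (occurrence 1)
Each occurrence is 7 days after the previous.
Occurrence 3 is 2 weeks after the first.
2 weeks = 14 days
2017-06-01 + 14 days = 2017-06-15

2017-06-15


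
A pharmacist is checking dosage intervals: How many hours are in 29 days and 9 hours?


Days: 29
Extra hours: 9
Hours per day: 24
Days to hours: 29 x 24 = 696
Total: 696 + 9 = 705

705


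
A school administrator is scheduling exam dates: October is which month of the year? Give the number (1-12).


Calendar month order:
9. September
10. October <--
11. November
October is month number 10

10


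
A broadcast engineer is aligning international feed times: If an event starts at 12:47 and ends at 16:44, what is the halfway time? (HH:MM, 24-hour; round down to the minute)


Start time: 12:47 = 767 minutes from midnight
End time: 16:44 = 1004 minutes from midnight
Sum: 767 + 1004 = 1771
Midpoint: 1771 / 2 = 885 minutes
Convert: 885 / 60 = 14 hours, 45 minutes
Result: 14:45

14:45


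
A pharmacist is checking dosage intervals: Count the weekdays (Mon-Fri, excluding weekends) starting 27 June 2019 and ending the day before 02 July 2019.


Start: 2019-06-27 (Thursday)
End (exclusive): 2019-07-02 (Tuesday)
Total calendar days: 5
Full weeks: 5 // 7 = 0 -> 0 weekdays
Remaining 5 days starting on Thursday:
  Thu(w), Fri(w), Sat(-), Sun(-), Mon(w) -> 3 weekdays
Total business days: 0 + 3 = 3

3


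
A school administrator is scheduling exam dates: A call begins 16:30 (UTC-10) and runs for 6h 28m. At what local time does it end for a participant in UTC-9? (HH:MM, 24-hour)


Start: 16:30 in UTC-10
Step 1 - add duration:
  minutes: 30 + 28 = 58
  hours: 16 + 6 + 0 = 22
  end in UTC-10: 22:58
Step 2 - convert UTC-10 -> UTC-9:
  offset difference: -9 - (-10) = 1 hours
  22 + (1) = 23 -> mod 24 = 23
Result: 23:58 in UTC-9

23:58


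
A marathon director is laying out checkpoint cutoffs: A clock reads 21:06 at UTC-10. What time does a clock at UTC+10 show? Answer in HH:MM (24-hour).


Local time: 21:06 at UTC-10 (offset -10h)
Target zone: UTC+10 (offset 10h)
Difference: 10 - (-10) = 20 hours
Calculation: 21 + (20) = 41
Wraparound: (41) mod 24 = 17
Result: 17:06

17:06


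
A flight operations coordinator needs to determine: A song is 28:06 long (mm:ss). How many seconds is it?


Minutes: 28
Extra seconds: 6
Seconds per minute: 60
Minutes to seconds: 28 x 60 = 1680
Total: 1680 + 6 = 1686

1686


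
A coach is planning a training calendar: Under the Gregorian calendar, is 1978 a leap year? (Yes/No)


Year: 1978
Divisible by 4? 1978 / 4 = 494.5 -> No
Not divisible by 4, so NOT a leap year

No


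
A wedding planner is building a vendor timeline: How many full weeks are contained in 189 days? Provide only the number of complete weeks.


Total days: 189
Days per week: 7
Division: 189 / 7 = 27 remainder 0
Complete weeks: 27
Remaining days: 0

27


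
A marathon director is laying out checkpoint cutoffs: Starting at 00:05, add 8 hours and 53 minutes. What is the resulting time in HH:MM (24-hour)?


Start time: 00:05
Adding: 8 hours 53 minutes
Minutes: 5 + 53 = 58
Hours: 0 + 8 + 0 = 8
Result: 08:58

08:58


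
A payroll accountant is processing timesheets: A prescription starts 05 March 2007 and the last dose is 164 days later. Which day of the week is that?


Start: 2007-03-05 (Monday)
Step 1 - find target date: add 164 days
  2007-03-05 + 164 days = 2007-08-16
Step 2 - day of week:
  164 mod 7 = 3
  Monday + 3 days -> Thursday
Result: Thursday (2007-08-16)

Thursday


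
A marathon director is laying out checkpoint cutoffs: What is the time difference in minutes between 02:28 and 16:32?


Start time: 02:28 = 148 minutes from midnight
End time: 16:32 = 992 minutes from midnight
Difference: 992 - 148 = 844 minutes
That is 14 hours and 4 minutes

844


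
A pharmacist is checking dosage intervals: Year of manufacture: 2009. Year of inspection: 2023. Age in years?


Birth year: 2009
Current year: 2023
Age = current year - birth year
Age = 2023 - 2009 = 14

14


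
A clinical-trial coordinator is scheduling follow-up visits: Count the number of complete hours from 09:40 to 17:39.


Start: 09:40
End: 17:39
Hour difference: 17 - 9 = 8 hours
Minute difference: 39 - 40 = -1 minutes
Total minutes: 479
Complete hours: 479 / 60 = 7 (remainder 59)

7


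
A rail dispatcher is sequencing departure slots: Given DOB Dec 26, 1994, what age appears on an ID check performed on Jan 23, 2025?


Birth: 1994-12-26
Reference: 2025-01-23
Year difference: 2025 - 1994 = 31
Has birthday (12-26) occurred by 01-23? No
Birthday not yet reached this year -> subtract 1
Age in full years: 30

30


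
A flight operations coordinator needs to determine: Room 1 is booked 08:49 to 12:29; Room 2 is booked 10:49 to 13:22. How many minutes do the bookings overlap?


Interval A: [529, 749] minutes from midnight
Interval B: [649, 802] minutes from midnight
Overlap start = max(529, 649) = 649
Overlap end = min(749, 802) = 749
Overlap = 749 - 649 = 100 minutes

100


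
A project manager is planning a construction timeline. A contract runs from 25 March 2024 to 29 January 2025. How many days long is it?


Start date: 2024-03-25
End date: 2025-01-29
Mar 2024: +7 days
Apr 2024: +30 days
May 2024: +31 days
... (8 more months)
Total: 310 days

310


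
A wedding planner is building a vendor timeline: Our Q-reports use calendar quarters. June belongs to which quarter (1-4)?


Month: June (month 6)
Q1: January-March (months 1-3)
Q2: April-June (months 4-6)
Q3: July-September (months 7-9)
Q4: October-December (months 10-12)
Month 6 falls in Q2

2


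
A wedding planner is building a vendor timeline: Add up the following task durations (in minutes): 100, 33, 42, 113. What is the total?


Durations: 100, 33, 42, 113
Running sum: 100
+ 33 = 133
+ 42 = 175
+ 113 = 288
Total duration: 288 minutes
That is 4 hours and 48 minutes

288


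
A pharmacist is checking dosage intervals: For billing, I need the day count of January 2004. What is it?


Month: January
Year: 2004
January is a 31-day month
Total: 31 days

31


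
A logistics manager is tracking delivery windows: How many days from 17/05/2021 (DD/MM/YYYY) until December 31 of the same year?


Start: May 17, 2021
End: December 31, 2021
Days left in May: 14
June: 30
July: 31
August: 31
September: 30
... plus remaining months
Sum of remaining months: 214
Total: 14 + 214 = 228

228


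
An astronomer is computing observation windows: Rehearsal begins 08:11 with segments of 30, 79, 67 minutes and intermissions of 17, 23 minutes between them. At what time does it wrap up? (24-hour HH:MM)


Start: 08:11 = 491 min from midnight
  after task 1 (30 min): 08:41
  after break (17 min): 08:58
  after task 2 (79 min): 10:17
  after break (23 min): 10:40
  after task 3 (67 min): 11:47
Total elapsed: 216 minutes
End time: 11:47

11:47


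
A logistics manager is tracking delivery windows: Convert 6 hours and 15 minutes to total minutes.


Hours: 6
Minutes: 15
Convert hours to minutes: 6 x 60 = 360
Add remaining minutes: 360 + 15 = 375

375


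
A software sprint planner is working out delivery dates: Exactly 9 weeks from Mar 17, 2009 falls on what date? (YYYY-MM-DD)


Start: 2009-03-17
Weeks to add: 9
Convert to days: 9 x 7 = 63 days
Add 63 days to 2009-03-17
Result: 2009-05-19

2009-05-19


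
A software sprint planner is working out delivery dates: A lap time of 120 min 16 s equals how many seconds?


Minutes: 120
Seconds: 16
Convert minutes to seconds: 120 x 60 = 7200
Add remaining seconds: 7200 + 16 = 7216

7216


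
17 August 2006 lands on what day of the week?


Date: 2006-08-17
January 1, 2006 is a Sunday
Day of year: 229
Offset from Jan 1: 228 days
228 mod 7 = 4
Result: Thursday

Thursday


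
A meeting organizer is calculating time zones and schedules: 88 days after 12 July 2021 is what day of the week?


Start: 2021-07-12 (Monday)
Step 1 - find target date: add 88 days
  2021-07-12 + 88 days = 2021-10-08
Step 2 - day of week:
  88 mod 7 = 4
  Monday + 4 days -> Friday
Result: Friday (2021-10-08)

Friday


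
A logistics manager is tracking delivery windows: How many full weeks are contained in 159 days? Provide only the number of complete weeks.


Total days: 159
Days per week: 7
Division: 159 / 7 = 22 remainder 5
Complete weeks: 22
Remaining days: 5

22


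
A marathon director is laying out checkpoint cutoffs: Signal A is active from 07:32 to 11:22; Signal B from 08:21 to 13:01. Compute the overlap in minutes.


Interval A: [452, 682] minutes from midnight
Interval B: [501, 781] minutes from midnight
Overlap start = max(452, 501) = 501
Overlap end = min(682, 781) = 682
Overlap = 682 - 501 = 181 minutes

181


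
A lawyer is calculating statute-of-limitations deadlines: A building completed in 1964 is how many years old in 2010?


Birth year: 1964
Current year: 2010
Age = current year - birth year
Age = 2010 - 1964 = 46

46


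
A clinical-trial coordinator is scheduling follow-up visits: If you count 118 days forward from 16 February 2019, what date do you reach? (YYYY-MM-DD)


Start: 2019-02-16
Adding 118 days
Days remaining in February: 12
After February: 106 days still to add
March 2019: 31 days, 75 remaining
April 2019: 30 days, 45 remaining
May 2019: 31 days, 14 remaining
June 2019 has 30 days, need 14
Result: 2019-06-14

2019-06-14


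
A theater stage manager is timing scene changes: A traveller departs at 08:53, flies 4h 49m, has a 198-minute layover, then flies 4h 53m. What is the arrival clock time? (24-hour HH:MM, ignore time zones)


Depart: 08:53
Leg 1: +289 min -> 13:42
Layover: +198 min -> 17:00
Leg 2: +293 min -> 21:53
Total travel: 780 minutes = 13h 0m
Arrival: 21:53

21:53


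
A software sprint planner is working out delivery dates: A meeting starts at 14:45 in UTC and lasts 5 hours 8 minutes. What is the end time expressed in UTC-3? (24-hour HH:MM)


Start: 14:45 in UTC
Step 1 - add duration:
  minutes: 45 + 8 = 53
  hours: 14 + 5 + 0 = 19
  end in UTC: 19:53
Step 2 - convert UTC -> UTC-3:
  offset difference: -3 - (0) = -3 hours
  19 + (-3) = 16 -> mod 24 = 16
Result: 16:53 in UTC-3

16:53


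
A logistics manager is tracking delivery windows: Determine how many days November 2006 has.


Month: November
Year: 2006
November is a 30-day month
Total: 30 days

30


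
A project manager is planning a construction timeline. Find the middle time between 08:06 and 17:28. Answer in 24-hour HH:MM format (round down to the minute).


Start time: 08:06 = 486 minutes from midnight
End time: 17:28 = 1048 minutes from midnight
Sum: 486 + 1048 = 1534
Midpoint: 1534 / 2 = 767 minutes
Convert: 767 / 60 = 12 hours, 47 minutes
Result: 12:47

12:47


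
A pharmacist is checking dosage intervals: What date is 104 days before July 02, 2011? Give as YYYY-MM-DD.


Start: 2011-07-02
Subtracting 104 days
Days already passed in July: 2
After going back through July: 102 more days to subtract
June 2011: 30 days, 72 remaining
May 2011: 31 days, 41 remaining
April 2011: 30 days, 11 remaining
March 2011 has 31 days, need 11
Result: 2011-03-20

2011-03-20


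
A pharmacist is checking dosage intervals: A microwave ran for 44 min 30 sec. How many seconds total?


Minutes: 44
Extra seconds: 30
Seconds per minute: 60
Minutes to seconds: 44 x 60 = 2640
Total: 2640 + 30 = 2670

2670


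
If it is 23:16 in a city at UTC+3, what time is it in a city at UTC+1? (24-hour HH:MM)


Local time: 23:16 at UTC+3 (offset 3h)
Target zone: UTC+1 (offset 1h)
Difference: 1 - (3) = -2 hours
Calculation: 23 + (-2) = 21
Result: 21:16

21:16


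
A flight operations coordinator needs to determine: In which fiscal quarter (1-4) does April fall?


Month: April (month 4)
Q1: January-March (months 1-3)
Q2: April-June (months 4-6)
Q3: July-September (months 7-9)
Q4: October-December (months 10-12)
Month 4 falls in Q2

2


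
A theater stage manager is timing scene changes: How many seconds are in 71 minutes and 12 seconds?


Minutes: 71
Seconds: 12
Convert minutes to seconds: 71 x 60 = 4260
Add remaining seconds: 4260 + 12 = 4272

4272


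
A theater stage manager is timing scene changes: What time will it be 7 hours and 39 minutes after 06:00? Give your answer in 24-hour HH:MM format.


Start time: 06:00
Adding: 7 hours 39 minutes
Minutes: 0 + 39 = 39
Hours: 6 + 7 + 0 = 13
Result: 13:39

13:39
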